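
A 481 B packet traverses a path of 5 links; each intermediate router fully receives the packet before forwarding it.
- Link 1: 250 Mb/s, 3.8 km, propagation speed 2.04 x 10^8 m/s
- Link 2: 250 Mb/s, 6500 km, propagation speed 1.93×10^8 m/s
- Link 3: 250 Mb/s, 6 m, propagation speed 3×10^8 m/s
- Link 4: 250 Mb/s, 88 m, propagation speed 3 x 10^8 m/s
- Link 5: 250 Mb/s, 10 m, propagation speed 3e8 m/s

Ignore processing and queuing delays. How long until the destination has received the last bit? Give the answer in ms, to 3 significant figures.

L = 481 × 8 = 3848 bits.
Transmission delay per hop = L/R = 3848/250000000 = 0.015392 ms; 5 hops → 0.07696 ms.
Propagation delays (d/s per hop): 0.0186275, 33.6788, 2e-05, 0.000293333, 3.33333e-05 ms; sum = 33.6977 ms.
End-to-end = 33.8 ms.

33.8 ms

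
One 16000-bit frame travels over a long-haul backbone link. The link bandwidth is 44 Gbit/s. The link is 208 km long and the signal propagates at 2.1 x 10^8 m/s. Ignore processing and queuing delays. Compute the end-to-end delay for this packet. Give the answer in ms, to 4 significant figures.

0.9908 ms

Transmission delay = L/R = 16000 / 44000000000 = 0.000363636 ms.
Propagation delay = d/s = 208000 m / 210000000 m/s = 0.990476 ms.
Total = 0.9908 ms.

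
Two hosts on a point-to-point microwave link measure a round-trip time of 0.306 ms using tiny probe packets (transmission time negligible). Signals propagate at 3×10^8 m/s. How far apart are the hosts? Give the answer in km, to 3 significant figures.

45.9 km

One-way propagation = RTT/2 = 0.153 ms.
d = s × t = 300000000 × 0.000153 = 45.9 km.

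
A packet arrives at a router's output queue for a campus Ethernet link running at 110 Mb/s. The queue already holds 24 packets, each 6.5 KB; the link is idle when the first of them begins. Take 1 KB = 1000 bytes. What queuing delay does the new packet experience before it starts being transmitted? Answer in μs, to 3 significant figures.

Each queued packet: L/R = 52000/110000000 = 472.727 μs.
24 queued → 11345.5 μs.
Queuing delay = 11300 μs.

11300 μs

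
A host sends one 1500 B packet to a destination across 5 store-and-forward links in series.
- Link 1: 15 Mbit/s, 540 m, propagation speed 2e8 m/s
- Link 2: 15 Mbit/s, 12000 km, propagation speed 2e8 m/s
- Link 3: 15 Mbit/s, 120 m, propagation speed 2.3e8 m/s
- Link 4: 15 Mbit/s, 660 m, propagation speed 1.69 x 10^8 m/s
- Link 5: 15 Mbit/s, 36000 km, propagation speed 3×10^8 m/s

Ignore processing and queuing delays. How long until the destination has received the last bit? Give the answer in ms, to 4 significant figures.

L = 1500 × 8 = 12000 bits.
Transmission delay per hop = L/R = 12000/15000000 = 0.8 ms; 5 hops → 4 ms.
Propagation delays (d/s per hop): 0.0027, 60, 0.000521739, 0.00390533, 120 ms; sum = 180.007 ms.
End-to-end = 184.0 ms.

184.0 ms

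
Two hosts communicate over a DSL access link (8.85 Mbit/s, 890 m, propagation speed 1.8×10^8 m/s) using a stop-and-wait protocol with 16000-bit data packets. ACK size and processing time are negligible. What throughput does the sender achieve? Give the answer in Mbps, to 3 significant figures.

8.80 Mbps

t_tx = L/R = 16000/8850000 = 0.00180791 s.
t_prop = 890/180000000 = 4.94444e-06 s; RTT = 9.88889e-06 s.
Cycle = t_tx + RTT = 0.0018178 s.
Throughput = L / cycle = 16000 / 0.0018178 = 8.80 Mbps.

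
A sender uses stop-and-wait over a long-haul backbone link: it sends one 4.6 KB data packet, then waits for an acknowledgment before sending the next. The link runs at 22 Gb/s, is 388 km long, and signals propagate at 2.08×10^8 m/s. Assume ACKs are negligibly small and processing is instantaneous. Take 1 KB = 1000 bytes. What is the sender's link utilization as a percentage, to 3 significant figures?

0.0448 %

t_tx = L/R = 36800/22000000000 = 1.67273e-06 s.
t_prop = 388000/208000000 = 0.00186538 s; RTT = 0.00373077 s.
Cycle = t_tx + RTT = 0.00373244 s.
Utilization = t_tx / cycle = 1.67273e-06/0.00373244 = 0.0448 %.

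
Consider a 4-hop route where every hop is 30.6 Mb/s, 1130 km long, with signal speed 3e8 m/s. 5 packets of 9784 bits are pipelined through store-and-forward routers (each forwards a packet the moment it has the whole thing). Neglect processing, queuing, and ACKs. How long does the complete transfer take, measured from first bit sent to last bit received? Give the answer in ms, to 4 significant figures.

Per-hop transmission t_tx = L/R = 9784/30600000 = 0.319739 ms.
Per-hop propagation t_prop = 1130000/300000000 = 3.76667 ms.
Pipeline fill: first packet needs 4·t_tx to clear all hops; remaining 4 packets each add one t_tx.
Total = (4+5-1)·t_tx + 4·t_prop = 8·0.319739 + 4·3.76667 = 17.62 ms.

17.62 ms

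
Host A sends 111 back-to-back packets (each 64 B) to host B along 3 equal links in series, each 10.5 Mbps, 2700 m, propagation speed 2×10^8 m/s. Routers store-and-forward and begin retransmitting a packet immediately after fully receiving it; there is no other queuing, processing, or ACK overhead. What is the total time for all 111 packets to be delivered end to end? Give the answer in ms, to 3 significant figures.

5.55 ms

Per-hop transmission t_tx = L/R = 512/10500000 = 0.0487619 ms.
Per-hop propagation t_prop = 2700/200000000 = 0.0135 ms.
Pipeline fill: first packet needs 3·t_tx to clear all hops; remaining 110 packets each add one t_tx.
Total = (3+111-1)·t_tx + 3·t_prop = 113·0.0487619 + 3·0.0135 = 5.55 ms.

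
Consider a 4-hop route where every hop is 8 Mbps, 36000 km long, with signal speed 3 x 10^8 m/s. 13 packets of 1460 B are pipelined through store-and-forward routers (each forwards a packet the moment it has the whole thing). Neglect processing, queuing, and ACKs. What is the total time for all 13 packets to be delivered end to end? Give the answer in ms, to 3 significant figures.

503 ms

Per-hop transmission t_tx = L/R = 11680/8000000 = 1.46 ms.
Per-hop propagation t_prop = 36000000/300000000 = 120 ms.
Pipeline fill: first packet needs 4·t_tx to clear all hops; remaining 12 packets each add one t_tx.
Total = (4+13-1)·t_tx + 4·t_prop = 16·1.46 + 4·120 = 503 ms.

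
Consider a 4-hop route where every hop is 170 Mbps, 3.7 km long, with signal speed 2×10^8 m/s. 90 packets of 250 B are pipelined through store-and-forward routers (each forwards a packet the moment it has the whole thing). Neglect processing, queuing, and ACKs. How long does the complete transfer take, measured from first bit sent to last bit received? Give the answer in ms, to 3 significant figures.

Per-hop transmission t_tx = L/R = 2000/170000000 = 0.0117647 ms.
Per-hop propagation t_prop = 3700/200000000 = 0.0185 ms.
Pipeline fill: first packet needs 4·t_tx to clear all hops; remaining 89 packets each add one t_tx.
Total = (4+90-1)·t_tx + 4·t_prop = 93·0.0117647 + 4·0.0185 = 1.17 ms.

1.17 ms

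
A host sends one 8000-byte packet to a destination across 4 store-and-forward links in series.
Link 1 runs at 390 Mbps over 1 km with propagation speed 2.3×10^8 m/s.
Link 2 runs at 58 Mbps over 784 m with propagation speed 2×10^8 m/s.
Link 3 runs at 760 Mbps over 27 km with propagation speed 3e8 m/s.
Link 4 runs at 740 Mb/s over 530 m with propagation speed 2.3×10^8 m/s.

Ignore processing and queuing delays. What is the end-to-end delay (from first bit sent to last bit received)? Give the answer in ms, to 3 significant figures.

1.54 ms

L = 8000 × 8 = 64000 bits.
Transmission delays (L/R per hop): 0.164103, 1.10345, 0.0842105, 0.0864865 ms; sum = 1.43825 ms.
Propagation delays (d/s per hop): 0.00434783, 0.00392, 0.09, 0.00230435 ms; sum = 0.100572 ms.
End-to-end = 1.54 ms.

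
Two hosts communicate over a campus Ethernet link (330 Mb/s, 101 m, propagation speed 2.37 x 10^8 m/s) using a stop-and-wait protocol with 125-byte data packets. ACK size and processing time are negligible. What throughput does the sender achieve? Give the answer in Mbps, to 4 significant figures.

t_tx = L/R = 1000/330000000 = 3.0303e-06 s.
t_prop = 101/237000000 = 4.2616e-07 s; RTT = 8.52321e-07 s.
Cycle = t_tx + RTT = 3.88262e-06 s.
Throughput = L / cycle = 1000 / 3.88262e-06 = 257.6 Mbps.

257.6 Mbps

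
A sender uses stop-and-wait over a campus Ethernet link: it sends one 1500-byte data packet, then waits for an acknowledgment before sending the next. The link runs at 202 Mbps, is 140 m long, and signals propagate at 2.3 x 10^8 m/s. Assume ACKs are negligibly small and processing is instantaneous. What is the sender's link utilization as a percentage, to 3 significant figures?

98.0 %

t_tx = L/R = 12000/202000000 = 5.94059e-05 s.
t_prop = 140/2.3e+08 = 6.08696e-07 s; RTT = 1.21739e-06 s.
Cycle = t_tx + RTT = 6.06233e-05 s.
Utilization = t_tx / cycle = 5.94059e-05/6.06233e-05 = 98.0 %.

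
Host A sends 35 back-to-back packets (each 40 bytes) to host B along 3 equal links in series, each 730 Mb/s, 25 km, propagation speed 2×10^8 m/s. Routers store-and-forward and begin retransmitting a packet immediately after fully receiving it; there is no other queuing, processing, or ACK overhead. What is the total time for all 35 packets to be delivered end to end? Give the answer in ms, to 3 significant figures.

0.391 ms

Per-hop transmission t_tx = L/R = 320/730000000 = 0.000438356 ms.
Per-hop propagation t_prop = 25000/200000000 = 0.125 ms.
Pipeline fill: first packet needs 3·t_tx to clear all hops; remaining 34 packets each add one t_tx.
Total = (3+35-1)·t_tx + 3·t_prop = 37·0.000438356 + 3·0.125 = 0.391 ms.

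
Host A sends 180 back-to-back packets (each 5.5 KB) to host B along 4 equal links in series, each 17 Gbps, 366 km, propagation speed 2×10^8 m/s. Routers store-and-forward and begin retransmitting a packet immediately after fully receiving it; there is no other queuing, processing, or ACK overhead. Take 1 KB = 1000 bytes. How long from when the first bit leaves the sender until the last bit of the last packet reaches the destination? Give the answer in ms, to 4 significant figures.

7.794 ms

Per-hop transmission t_tx = L/R = 44000/17000000000 = 0.00258824 ms.
Per-hop propagation t_prop = 366000/200000000 = 1.83 ms.
Pipeline fill: first packet needs 4·t_tx to clear all hops; remaining 179 packets each add one t_tx.
Total = (4+180-1)·t_tx + 4·t_prop = 183·0.00258824 + 4·1.83 = 7.794 ms.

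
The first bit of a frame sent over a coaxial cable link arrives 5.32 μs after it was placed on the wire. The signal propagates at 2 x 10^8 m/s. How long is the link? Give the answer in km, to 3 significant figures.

d = s × t_prop = 200000000 × 5.32e-06 = 1.06 km.

1.06 km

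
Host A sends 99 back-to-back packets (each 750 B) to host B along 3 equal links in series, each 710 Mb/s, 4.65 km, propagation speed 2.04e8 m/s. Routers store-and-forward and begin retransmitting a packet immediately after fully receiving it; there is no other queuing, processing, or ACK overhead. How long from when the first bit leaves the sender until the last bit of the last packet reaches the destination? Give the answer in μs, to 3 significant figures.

Per-hop transmission t_tx = L/R = 6000/710000000 = 8.4507 μs.
Per-hop propagation t_prop = 4650/204000000 = 22.7941 μs.
Pipeline fill: first packet needs 3·t_tx to clear all hops; remaining 98 packets each add one t_tx.
Total = (3+99-1)·t_tx + 3·t_prop = 101·8.4507 + 3·22.7941 = 922 μs.

922 μs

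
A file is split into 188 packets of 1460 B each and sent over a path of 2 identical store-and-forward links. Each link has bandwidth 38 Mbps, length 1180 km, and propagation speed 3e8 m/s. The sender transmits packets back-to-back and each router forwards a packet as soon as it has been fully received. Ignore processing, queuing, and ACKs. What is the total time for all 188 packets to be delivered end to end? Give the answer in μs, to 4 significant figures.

Per-hop transmission t_tx = L/R = 11680/38000000 = 307.368 μs.
Per-hop propagation t_prop = 1180000/300000000 = 3933.33 μs.
Pipeline fill: first packet needs 2·t_tx to clear all hops; remaining 187 packets each add one t_tx.
Total = (2+188-1)·t_tx + 2·t_prop = 189·307.368 + 2·3933.33 = 65960 μs.

65960 μs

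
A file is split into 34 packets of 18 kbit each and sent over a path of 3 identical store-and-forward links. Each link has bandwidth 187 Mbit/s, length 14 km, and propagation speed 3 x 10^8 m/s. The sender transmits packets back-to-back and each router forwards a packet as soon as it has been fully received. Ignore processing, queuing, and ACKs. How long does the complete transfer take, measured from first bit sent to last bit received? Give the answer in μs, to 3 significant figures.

3610 μs

Per-hop transmission t_tx = L/R = 18000/187000000 = 96.2567 μs.
Per-hop propagation t_prop = 14000/300000000 = 46.6667 μs.
Pipeline fill: first packet needs 3·t_tx to clear all hops; remaining 33 packets each add one t_tx.
Total = (3+34-1)·t_tx + 3·t_prop = 36·96.2567 + 3·46.6667 = 3610 μs.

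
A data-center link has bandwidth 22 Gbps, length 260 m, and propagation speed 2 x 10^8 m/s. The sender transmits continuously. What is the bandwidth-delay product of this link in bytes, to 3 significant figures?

3580 bytes

Propagation delay = 260 / 200000000 = 1.3e-06 s.
BDP = R × t_prop = 22000000000 × 1.3e-06 = 28600 bits.
In bytes: 28600/8 = 3580 bytes.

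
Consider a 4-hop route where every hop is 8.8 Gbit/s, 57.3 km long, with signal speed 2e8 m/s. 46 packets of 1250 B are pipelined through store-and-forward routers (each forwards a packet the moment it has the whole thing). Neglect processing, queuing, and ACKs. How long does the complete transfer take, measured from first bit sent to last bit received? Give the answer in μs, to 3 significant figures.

1200 μs

Per-hop transmission t_tx = L/R = 10000/8800000000 = 1.13636 μs.
Per-hop propagation t_prop = 57300/200000000 = 286.5 μs.
Pipeline fill: first packet needs 4·t_tx to clear all hops; remaining 45 packets each add one t_tx.
Total = (4+46-1)·t_tx + 4·t_prop = 49·1.13636 + 4·286.5 = 1200 μs.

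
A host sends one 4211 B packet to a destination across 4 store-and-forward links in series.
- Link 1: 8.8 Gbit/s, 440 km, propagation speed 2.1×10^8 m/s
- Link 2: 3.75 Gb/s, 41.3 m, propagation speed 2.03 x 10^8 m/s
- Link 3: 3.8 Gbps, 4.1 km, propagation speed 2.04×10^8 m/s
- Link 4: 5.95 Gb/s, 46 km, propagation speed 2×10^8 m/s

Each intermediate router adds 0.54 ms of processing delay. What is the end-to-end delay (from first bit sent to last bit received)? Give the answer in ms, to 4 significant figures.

3.993 ms

L = 4211 × 8 = 33688 bits.
Transmission delays (L/R per hop): 0.00382818, 0.00898347, 0.00886526, 0.00566185 ms; sum = 0.0273388 ms.
Propagation delays (d/s per hop): 2.09524, 0.000203448, 0.020098, 0.23 ms; sum = 2.34554 ms.
Processing at 3 router(s): 3 × 0.54 ms = 1.62 ms.
End-to-end = 3.993 ms.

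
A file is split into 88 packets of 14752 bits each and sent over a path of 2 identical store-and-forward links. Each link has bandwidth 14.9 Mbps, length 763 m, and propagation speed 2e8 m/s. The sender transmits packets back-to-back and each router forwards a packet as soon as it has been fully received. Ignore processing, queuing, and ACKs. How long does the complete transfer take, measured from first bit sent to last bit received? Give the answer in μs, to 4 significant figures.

88120 μs

Per-hop transmission t_tx = L/R = 14752/14900000 = 990.067 μs.
Per-hop propagation t_prop = 763/200000000 = 3.815 μs.
Pipeline fill: first packet needs 2·t_tx to clear all hops; remaining 87 packets each add one t_tx.
Total = (2+88-1)·t_tx + 2·t_prop = 89·990.067 + 2·3.815 = 88120 μs.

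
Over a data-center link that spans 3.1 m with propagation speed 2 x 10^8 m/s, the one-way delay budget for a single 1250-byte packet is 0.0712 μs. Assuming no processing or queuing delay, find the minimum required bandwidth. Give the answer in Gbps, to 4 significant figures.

179.5 Gbps

L = 10000 bits.
Propagation delay = 3.1 / 200000000 = 0.0155 μs.
Transmission budget = 0.0712 − 0.0155 = 0.0557 μs.
R ≥ L / t_tx = 10000 bits / 5.57e-08 s = 179.5 Gbps.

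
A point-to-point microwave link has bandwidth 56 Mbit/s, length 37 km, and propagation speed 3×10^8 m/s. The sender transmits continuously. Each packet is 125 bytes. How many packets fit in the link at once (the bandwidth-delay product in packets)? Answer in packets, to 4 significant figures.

6.907 packets

Propagation delay = 37000 / 300000000 = 0.000123333 s.
BDP = R × t_prop = 56000000 × 0.000123333 = 6906.67 bits.
In packets of 1000 bits: 6.907 packets.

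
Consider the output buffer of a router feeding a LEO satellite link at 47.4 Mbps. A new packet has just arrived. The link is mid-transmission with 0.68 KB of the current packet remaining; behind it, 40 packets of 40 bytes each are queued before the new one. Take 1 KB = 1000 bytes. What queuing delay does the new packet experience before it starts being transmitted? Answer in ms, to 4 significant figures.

Each queued packet: L/R = 320/47400000 = 0.00675105 ms.
40 queued → 0.270042 ms.
Plus remaining 5440 bits of current packet: 0.114768 ms.
Queuing delay = 0.3848 ms.

0.3848 ms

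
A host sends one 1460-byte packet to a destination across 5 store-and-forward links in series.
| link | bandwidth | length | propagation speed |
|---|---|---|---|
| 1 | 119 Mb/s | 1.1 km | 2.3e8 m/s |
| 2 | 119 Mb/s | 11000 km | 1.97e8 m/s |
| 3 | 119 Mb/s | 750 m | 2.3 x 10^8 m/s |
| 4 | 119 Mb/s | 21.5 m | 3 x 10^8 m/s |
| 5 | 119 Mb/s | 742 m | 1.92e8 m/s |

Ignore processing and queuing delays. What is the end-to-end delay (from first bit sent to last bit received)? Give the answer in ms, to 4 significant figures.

L = 1460 × 8 = 11680 bits.
Transmission delay per hop = L/R = 11680/119000000 = 0.0981513 ms; 5 hops → 0.490756 ms.
Propagation delays (d/s per hop): 0.00478261, 55.8376, 0.00326087, 7.16667e-05, 0.00386458 ms; sum = 55.8495 ms.
End-to-end = 56.34 ms.

56.34 ms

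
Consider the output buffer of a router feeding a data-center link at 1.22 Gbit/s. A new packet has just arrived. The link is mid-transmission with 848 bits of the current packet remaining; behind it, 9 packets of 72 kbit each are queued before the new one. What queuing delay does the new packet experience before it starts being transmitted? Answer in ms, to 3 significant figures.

0.532 ms

Each queued packet: L/R = 72000/1220000000 = 0.0590164 ms.
9 queued → 0.531148 ms.
Plus remaining 848 bits of current packet: 0.000695082 ms.
Queuing delay = 0.532 ms.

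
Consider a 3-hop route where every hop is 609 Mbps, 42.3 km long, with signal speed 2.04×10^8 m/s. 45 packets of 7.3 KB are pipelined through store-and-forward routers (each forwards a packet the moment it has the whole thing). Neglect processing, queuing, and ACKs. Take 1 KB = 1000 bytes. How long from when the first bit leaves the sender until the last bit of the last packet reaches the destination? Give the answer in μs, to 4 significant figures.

5129 μs

Per-hop transmission t_tx = L/R = 58400/609000000 = 95.8949 μs.
Per-hop propagation t_prop = 42300/204000000 = 207.353 μs.
Pipeline fill: first packet needs 3·t_tx to clear all hops; remaining 44 packets each add one t_tx.
Total = (3+45-1)·t_tx + 3·t_prop = 47·95.8949 + 3·207.353 = 5129 μs.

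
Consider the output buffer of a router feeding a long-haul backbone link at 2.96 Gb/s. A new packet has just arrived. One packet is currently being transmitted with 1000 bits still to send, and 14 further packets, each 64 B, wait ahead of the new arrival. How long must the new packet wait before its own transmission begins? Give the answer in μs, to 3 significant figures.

Each queued packet: L/R = 512/2960000000 = 0.172973 μs.
14 queued → 2.42162 μs.
Plus remaining 1000 bits of current packet: 0.337838 μs.
Queuing delay = 2.76 μs.

2.76 μs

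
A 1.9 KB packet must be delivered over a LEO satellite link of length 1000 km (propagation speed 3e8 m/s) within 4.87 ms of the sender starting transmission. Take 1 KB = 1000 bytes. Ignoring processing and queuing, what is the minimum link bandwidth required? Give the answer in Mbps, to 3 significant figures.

L = 15200 bits.
Propagation delay = 1000000 / 300000000 = 3.33333 ms.
Transmission budget = 4.87 − 3.33333 = 1.53667 ms.
R ≥ L / t_tx = 15200 bits / 0.00153667 s = 9.89 Mbps.

9.89 Mbps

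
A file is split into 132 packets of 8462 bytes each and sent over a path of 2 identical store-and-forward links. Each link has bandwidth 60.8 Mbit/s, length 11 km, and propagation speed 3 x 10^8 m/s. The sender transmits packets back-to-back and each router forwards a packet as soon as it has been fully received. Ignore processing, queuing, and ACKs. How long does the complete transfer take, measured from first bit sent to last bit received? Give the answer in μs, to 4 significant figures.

Per-hop transmission t_tx = L/R = 67696/60800000 = 1113.42 μs.
Per-hop propagation t_prop = 11000/300000000 = 36.6667 μs.
Pipeline fill: first packet needs 2·t_tx to clear all hops; remaining 131 packets each add one t_tx.
Total = (2+132-1)·t_tx + 2·t_prop = 133·1113.42 + 2·36.6667 = 148200 μs.

148200 μs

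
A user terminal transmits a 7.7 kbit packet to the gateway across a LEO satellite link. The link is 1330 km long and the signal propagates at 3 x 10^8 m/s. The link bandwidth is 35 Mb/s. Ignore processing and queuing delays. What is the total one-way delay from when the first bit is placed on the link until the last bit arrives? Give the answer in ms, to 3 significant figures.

L = 7700 bits.
Transmission delay = L/R = 7700 / 35000000 = 0.22 ms.
Propagation delay = d/s = 1330000 m / 300000000 m/s = 4.43333 ms.
Total = 4.65 ms.

4.65 ms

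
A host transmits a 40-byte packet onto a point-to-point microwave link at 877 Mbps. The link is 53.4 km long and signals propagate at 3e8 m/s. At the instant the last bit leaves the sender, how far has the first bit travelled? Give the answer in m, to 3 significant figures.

109 m

t_tx = L/R = 320/877000000 = 3.6488e-07 s.
Distance = s × t_tx = 300000000 × 3.6488e-07 = 109 m.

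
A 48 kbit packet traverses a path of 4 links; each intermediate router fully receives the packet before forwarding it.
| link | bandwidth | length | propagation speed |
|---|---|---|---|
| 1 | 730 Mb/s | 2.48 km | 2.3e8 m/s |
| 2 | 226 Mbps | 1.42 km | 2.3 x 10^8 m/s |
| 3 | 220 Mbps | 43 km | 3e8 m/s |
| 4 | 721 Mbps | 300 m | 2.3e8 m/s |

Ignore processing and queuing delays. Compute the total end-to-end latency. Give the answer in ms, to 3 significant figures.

0.724 ms

L = 48000 bits.
Transmission delays (L/R per hop): 0.0657534, 0.212389, 0.218182, 0.0665742 ms; sum = 0.562899 ms.
Propagation delays (d/s per hop): 0.0107826, 0.00617391, 0.143333, 0.00130435 ms; sum = 0.161594 ms.
End-to-end = 0.724 ms.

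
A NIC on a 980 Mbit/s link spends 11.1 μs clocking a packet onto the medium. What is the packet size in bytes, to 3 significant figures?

L = R × t_tx = 980000000 b/s × 1.11e-05 s = 10878 bits.
In bytes: 10878 / 8 = 1360 bytes.

1360 bytes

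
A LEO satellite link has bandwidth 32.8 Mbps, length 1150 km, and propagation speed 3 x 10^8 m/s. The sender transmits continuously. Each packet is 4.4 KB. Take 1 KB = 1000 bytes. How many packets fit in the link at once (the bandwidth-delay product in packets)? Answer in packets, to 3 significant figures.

3.57 packets

Propagation delay = 1150000 / 300000000 = 0.00383333 s.
BDP = R × t_prop = 3.28e+07 × 0.00383333 = 125733 bits.
In packets of 35200 bits: 3.57 packets.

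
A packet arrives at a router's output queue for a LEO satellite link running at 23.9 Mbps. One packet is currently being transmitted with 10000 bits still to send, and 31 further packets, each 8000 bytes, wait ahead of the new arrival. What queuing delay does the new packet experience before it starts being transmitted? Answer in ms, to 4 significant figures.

Each queued packet: L/R = 64000/23900000 = 2.67782 ms.
31 queued → 83.0126 ms.
Plus remaining 10000 bits of current packet: 0.41841 ms.
Queuing delay = 83.43 ms.

83.43 ms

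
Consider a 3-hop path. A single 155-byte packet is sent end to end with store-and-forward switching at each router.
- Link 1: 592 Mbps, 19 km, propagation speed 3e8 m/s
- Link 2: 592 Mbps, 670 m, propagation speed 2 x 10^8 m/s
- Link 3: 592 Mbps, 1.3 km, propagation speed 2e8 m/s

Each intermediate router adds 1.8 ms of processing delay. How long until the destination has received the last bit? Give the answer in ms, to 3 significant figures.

3.68 ms

L = 155 × 8 = 1240 bits.
Transmission delay per hop = L/R = 1240/592000000 = 0.00209459 ms; 3 hops → 0.00628378 ms.
Propagation delays (d/s per hop): 0.0633333, 0.00335, 0.0065 ms; sum = 0.0731833 ms.
Processing at 2 router(s): 2 × 1.8 ms = 3.6 ms.
End-to-end = 3.68 ms.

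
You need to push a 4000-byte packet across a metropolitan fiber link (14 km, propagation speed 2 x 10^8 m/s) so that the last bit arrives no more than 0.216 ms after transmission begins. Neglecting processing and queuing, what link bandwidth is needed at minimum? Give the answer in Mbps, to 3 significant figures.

219 Mbps

L = 32000 bits.
Propagation delay = 14000 / 200000000 = 0.07 ms.
Transmission budget = 0.216 − 0.07 = 0.146 ms.
R ≥ L / t_tx = 32000 bits / 0.000146 s = 219 Mbps.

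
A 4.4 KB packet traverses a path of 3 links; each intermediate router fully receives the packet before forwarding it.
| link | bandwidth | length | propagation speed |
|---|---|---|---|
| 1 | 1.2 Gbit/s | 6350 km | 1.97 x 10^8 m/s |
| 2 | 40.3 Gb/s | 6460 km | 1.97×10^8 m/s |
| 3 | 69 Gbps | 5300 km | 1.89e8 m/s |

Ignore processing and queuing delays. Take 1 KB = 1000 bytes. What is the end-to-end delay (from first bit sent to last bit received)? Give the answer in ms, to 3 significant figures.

93.1 ms

L = 35200 bits.
Transmission delays (L/R per hop): 0.0293333, 0.000873449, 0.000510145 ms; sum = 0.0307169 ms.
Propagation delays (d/s per hop): 32.2335, 32.7919, 28.0423 ms; sum = 93.0677 ms.
End-to-end = 93.1 ms.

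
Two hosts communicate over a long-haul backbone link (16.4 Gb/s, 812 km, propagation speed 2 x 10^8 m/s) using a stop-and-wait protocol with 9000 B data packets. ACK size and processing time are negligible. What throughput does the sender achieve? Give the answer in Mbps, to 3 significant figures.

8.86 Mbps

t_tx = L/R = 72000/1.64e+10 = 4.39024e-06 s.
t_prop = 812000/200000000 = 0.00406 s; RTT = 0.00812 s.
Cycle = t_tx + RTT = 0.00812439 s.
Throughput = L / cycle = 72000 / 0.00812439 = 8.86 Mbps.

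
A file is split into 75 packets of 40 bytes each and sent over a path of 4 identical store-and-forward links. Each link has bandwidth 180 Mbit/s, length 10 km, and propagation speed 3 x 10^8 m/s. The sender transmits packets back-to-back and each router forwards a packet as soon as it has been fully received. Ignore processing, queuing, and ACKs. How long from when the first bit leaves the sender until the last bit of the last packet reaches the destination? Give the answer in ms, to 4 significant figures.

0.2720 ms

Per-hop transmission t_tx = L/R = 320/180000000 = 0.00177778 ms.
Per-hop propagation t_prop = 10000/300000000 = 0.0333333 ms.
Pipeline fill: first packet needs 4·t_tx to clear all hops; remaining 74 packets each add one t_tx.
Total = (4+75-1)·t_tx + 4·t_prop = 78·0.00177778 + 4·0.0333333 = 0.2720 ms.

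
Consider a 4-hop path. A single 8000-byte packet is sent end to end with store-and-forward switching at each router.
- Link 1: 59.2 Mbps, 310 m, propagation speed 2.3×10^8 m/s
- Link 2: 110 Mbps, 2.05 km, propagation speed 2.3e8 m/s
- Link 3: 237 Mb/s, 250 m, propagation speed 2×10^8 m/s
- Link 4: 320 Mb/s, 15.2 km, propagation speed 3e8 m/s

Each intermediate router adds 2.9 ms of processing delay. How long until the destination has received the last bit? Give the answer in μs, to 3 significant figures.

10900 μs

L = 8000 × 8 = 64000 bits.
Transmission delays (L/R per hop): 1081.08, 581.818, 270.042, 200 μs; sum = 2132.94 μs.
Propagation delays (d/s per hop): 1.34783, 8.91304, 1.25, 50.6667 μs; sum = 62.1775 μs.
Processing at 3 router(s): 3 × 2.9 ms = 8700 μs.
End-to-end = 10900 μs.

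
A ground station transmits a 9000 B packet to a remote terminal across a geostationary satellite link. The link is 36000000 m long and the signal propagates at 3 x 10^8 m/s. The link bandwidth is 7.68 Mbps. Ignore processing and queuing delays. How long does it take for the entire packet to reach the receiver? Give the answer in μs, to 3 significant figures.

L = 9000 × 8 = 72000 bits.
Transmission delay = L/R = 72000 / 7680000 = 9375 μs.
Propagation delay = d/s = 36000000 m / 300000000 m/s = 120000 μs.
Total = 129000 μs.

129000 μs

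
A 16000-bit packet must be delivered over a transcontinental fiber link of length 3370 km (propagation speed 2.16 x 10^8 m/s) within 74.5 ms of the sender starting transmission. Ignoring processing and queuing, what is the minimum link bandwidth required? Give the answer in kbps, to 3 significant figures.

Propagation delay = 3370000 / 216000000 = 15.6019 ms.
Transmission budget = 74.5 − 15.6019 = 58.8981 ms.
R ≥ L / t_tx = 16000 bits / 0.0588981 s = 272 kbps.

272 kbps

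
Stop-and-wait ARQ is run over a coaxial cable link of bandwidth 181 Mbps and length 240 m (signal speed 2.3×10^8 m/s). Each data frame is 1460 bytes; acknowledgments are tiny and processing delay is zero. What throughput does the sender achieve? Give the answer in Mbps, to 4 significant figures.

t_tx = L/R = 11680/181000000 = 6.45304e-05 s.
t_prop = 240/2.3e+08 = 1.04348e-06 s; RTT = 2.08696e-06 s.
Cycle = t_tx + RTT = 6.66173e-05 s.
Throughput = L / cycle = 11680 / 6.66173e-05 = 175.3 Mbps.

175.3 Mbps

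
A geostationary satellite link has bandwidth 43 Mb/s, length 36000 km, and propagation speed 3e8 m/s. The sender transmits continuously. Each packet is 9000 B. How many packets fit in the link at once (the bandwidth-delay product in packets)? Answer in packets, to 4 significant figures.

71.67 packets

Propagation delay = 36000000 / 300000000 = 0.12 s.
BDP = R × t_prop = 43000000 × 0.12 = 5160000 bits.
In packets of 72000 bits: 71.67 packets.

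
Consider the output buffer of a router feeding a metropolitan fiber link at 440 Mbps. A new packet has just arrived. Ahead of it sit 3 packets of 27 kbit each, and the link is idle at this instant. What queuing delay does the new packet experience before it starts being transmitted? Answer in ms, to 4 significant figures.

0.1841 ms

Each queued packet: L/R = 27000/440000000 = 0.0613636 ms.
3 queued → 0.184091 ms.
Queuing delay = 0.1841 ms.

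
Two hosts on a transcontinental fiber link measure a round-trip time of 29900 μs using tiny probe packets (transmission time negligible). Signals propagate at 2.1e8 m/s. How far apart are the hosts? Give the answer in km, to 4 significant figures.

3140 km

One-way propagation = RTT/2 = 14950 μs.
d = s × t = 210000000 × 0.01495 = 3140 km.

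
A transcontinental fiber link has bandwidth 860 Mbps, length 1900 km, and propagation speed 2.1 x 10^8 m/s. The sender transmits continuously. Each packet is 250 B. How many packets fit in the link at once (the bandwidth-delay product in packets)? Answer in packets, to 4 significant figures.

3890 packets

Propagation delay = 1900000 / 210000000 = 0.00904762 s.
BDP = R × t_prop = 860000000 × 0.00904762 = 7780950 bits.
In packets of 2000 bits: 3890 packets.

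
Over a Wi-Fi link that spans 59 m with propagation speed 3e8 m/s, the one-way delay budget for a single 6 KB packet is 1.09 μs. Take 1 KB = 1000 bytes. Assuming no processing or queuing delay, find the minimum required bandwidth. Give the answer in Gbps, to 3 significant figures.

53.7 Gbps

L = 48000 bits.
Propagation delay = 59 / 300000000 = 0.196667 μs.
Transmission budget = 1.09 − 0.196667 = 0.893333 μs.
R ≥ L / t_tx = 48000 bits / 8.93333e-07 s = 53.7 Gbps.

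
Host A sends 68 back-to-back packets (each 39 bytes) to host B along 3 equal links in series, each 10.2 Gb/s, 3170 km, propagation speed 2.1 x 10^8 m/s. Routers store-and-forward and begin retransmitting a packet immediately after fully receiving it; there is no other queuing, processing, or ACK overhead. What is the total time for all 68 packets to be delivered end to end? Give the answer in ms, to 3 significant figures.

45.3 ms

Per-hop transmission t_tx = L/R = 312/10200000000 = 3.05882e-05 ms.
Per-hop propagation t_prop = 3170000/210000000 = 15.0952 ms.
Pipeline fill: first packet needs 3·t_tx to clear all hops; remaining 67 packets each add one t_tx.
Total = (3+68-1)·t_tx + 3·t_prop = 70·3.05882e-05 + 3·15.0952 = 45.3 ms.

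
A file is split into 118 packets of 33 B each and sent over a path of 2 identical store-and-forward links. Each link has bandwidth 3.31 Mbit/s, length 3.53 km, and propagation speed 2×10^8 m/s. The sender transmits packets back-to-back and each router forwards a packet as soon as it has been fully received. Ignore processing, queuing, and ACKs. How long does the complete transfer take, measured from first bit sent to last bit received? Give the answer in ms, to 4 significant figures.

Per-hop transmission t_tx = L/R = 264/3310000 = 0.0797583 ms.
Per-hop propagation t_prop = 3530/200000000 = 0.01765 ms.
Pipeline fill: first packet needs 2·t_tx to clear all hops; remaining 117 packets each add one t_tx.
Total = (2+118-1)·t_tx + 2·t_prop = 119·0.0797583 + 2·0.01765 = 9.527 ms.

9.527 ms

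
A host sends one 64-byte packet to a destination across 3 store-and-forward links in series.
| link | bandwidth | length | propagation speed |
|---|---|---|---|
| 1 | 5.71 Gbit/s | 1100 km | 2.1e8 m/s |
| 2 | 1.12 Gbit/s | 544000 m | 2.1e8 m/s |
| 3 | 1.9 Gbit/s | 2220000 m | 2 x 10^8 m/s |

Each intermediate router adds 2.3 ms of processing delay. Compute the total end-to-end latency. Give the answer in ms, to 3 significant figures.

23.5 ms

L = 64 × 8 = 512 bits.
Transmission delays (L/R per hop): 8.96673e-05, 0.000457143, 0.000269474 ms; sum = 0.000816284 ms.
Propagation delays (d/s per hop): 5.2381, 2.59048, 11.1 ms; sum = 18.9286 ms.
Processing at 2 router(s): 2 × 2.3 ms = 4.6 ms.
End-to-end = 23.5 ms.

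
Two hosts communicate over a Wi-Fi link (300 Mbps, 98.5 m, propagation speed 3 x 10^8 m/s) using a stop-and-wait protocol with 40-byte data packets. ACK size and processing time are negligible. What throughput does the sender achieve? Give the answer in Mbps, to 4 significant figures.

185.7 Mbps

t_tx = L/R = 320/300000000 = 1.06667e-06 s.
t_prop = 98.5/300000000 = 3.28333e-07 s; RTT = 6.56667e-07 s.
Cycle = t_tx + RTT = 1.72333e-06 s.
Throughput = L / cycle = 320 / 1.72333e-06 = 185.7 Mbps.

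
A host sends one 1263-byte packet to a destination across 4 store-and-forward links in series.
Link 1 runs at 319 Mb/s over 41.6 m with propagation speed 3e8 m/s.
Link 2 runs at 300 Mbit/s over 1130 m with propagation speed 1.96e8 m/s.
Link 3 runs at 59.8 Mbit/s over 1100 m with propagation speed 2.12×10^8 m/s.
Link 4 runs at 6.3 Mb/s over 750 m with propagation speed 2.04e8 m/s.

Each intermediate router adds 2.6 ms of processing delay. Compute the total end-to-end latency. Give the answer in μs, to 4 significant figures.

9653 μs

L = 1263 × 8 = 10104 bits.
Transmission delays (L/R per hop): 31.674, 33.68, 168.963, 1603.81 μs; sum = 1838.13 μs.
Propagation delays (d/s per hop): 0.138667, 5.76531, 5.18868, 3.67647 μs; sum = 14.7691 μs.
Processing at 3 router(s): 3 × 2.6 ms = 7800 μs.
End-to-end = 9653 μs.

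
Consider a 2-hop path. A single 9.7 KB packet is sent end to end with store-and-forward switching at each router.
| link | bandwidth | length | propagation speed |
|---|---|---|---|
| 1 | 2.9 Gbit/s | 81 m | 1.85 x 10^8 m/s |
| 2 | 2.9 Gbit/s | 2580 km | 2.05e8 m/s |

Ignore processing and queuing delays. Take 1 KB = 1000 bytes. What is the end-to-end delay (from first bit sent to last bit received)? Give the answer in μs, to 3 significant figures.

L = 77600 bits.
Transmission delay per hop = L/R = 77600/2900000000 = 26.7586 μs; 2 hops → 53.5172 μs.
Propagation delays (d/s per hop): 0.437838, 12585.4 μs; sum = 12585.8 μs.
End-to-end = 12600 μs.

12600 μs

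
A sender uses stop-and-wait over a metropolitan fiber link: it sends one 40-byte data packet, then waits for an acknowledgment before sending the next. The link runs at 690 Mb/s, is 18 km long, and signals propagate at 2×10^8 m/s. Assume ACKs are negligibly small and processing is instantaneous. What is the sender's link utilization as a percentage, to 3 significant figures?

t_tx = L/R = 320/690000000 = 4.63768e-07 s.
t_prop = 18000/200000000 = 9e-05 s; RTT = 0.00018 s.
Cycle = t_tx + RTT = 0.000180464 s.
Utilization = t_tx / cycle = 4.63768e-07/0.000180464 = 0.257 %.

0.257 %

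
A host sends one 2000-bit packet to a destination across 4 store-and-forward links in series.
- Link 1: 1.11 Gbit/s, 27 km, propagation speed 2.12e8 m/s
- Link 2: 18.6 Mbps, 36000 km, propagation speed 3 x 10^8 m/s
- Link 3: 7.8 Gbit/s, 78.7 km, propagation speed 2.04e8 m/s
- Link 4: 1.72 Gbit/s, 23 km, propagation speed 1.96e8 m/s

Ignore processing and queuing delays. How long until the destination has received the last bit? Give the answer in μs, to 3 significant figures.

Transmission delays (L/R per hop): 1.8018, 107.527, 0.25641, 1.16279 μs; sum = 110.748 μs.
Propagation delays (d/s per hop): 127.358, 120000, 385.784, 117.347 μs; sum = 120630 μs.
End-to-end = 121000 μs.

121000 μs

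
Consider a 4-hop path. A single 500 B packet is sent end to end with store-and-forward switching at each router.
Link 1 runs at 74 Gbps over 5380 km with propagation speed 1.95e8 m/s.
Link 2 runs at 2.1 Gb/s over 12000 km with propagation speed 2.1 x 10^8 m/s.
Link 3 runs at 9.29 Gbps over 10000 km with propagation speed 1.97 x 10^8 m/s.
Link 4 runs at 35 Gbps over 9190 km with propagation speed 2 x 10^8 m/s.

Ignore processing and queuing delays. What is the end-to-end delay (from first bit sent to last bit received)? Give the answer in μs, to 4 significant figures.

L = 500 × 8 = 4000 bits.
Transmission delays (L/R per hop): 0.0540541, 1.90476, 0.430571, 0.114286 μs; sum = 2.50367 μs.
Propagation delays (d/s per hop): 27589.7, 57142.9, 50761.4, 45950 μs; sum = 181444 μs.
End-to-end = 181400 μs.

181400 μs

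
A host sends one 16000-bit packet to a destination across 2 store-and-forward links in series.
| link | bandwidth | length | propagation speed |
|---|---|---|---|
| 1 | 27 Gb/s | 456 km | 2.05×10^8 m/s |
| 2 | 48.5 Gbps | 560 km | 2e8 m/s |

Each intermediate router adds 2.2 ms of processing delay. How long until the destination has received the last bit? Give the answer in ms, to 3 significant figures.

7.23 ms

Transmission delays (L/R per hop): 0.000592593, 0.000329897 ms; sum = 0.000922489 ms.
Propagation delays (d/s per hop): 2.22439, 2.8 ms; sum = 5.02439 ms.
Processing at 1 router(s): 1 × 2.2 ms = 2.2 ms.
End-to-end = 7.23 ms.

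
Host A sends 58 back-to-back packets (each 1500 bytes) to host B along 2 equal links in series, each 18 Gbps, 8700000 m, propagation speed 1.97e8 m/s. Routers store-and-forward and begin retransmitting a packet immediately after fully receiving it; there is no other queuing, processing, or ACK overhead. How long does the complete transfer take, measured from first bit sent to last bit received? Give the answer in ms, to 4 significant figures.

Per-hop transmission t_tx = L/R = 12000/18000000000 = 0.000666667 ms.
Per-hop propagation t_prop = 8700000/197000000 = 44.1624 ms.
Pipeline fill: first packet needs 2·t_tx to clear all hops; remaining 57 packets each add one t_tx.
Total = (2+58-1)·t_tx + 2·t_prop = 59·0.000666667 + 2·44.1624 = 88.36 ms.

88.36 ms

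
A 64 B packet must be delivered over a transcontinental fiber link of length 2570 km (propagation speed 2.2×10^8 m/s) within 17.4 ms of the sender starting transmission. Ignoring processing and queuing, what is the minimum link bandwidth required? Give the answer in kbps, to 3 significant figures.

89.5 kbps

L = 512 bits.
Propagation delay = 2570000 / 2.2e+08 = 11.6818 ms.
Transmission budget = 17.4 − 11.6818 = 5.71818 ms.
R ≥ L / t_tx = 512 bits / 0.00571818 s = 89.5 kbps.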